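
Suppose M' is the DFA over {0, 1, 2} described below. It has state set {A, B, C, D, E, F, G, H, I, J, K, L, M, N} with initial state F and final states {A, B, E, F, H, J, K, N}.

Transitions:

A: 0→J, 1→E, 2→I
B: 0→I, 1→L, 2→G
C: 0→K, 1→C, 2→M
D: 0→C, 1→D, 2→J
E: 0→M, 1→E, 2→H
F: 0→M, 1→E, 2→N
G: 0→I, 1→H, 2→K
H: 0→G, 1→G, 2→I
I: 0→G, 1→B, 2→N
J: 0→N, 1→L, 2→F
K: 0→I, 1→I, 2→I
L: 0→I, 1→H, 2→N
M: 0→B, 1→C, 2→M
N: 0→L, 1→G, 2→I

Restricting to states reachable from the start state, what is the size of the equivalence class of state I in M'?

Reachable states from the start: {B,C,E,F,G,H,I,K,L,M,N}. Unreachable: {A,D,J} — drop them.
P0 = {B,E,F,H,K,N} | {C,G,I,L,M}.
Refine {B,E,F,H,K,N} on symbol 1: members go to different blocks, giving {B,H,K,N} and {E,F}.
Split {C,G,I,L,M} by δ(·,0) → {G,I,L} and {C,M}.
The partition is now stable with 4 blocks: {B,H,K,N} | {G,I,L} | {E,F} | {C,M}.
The equivalence class containing I is {G,I,L}, of size 3.

3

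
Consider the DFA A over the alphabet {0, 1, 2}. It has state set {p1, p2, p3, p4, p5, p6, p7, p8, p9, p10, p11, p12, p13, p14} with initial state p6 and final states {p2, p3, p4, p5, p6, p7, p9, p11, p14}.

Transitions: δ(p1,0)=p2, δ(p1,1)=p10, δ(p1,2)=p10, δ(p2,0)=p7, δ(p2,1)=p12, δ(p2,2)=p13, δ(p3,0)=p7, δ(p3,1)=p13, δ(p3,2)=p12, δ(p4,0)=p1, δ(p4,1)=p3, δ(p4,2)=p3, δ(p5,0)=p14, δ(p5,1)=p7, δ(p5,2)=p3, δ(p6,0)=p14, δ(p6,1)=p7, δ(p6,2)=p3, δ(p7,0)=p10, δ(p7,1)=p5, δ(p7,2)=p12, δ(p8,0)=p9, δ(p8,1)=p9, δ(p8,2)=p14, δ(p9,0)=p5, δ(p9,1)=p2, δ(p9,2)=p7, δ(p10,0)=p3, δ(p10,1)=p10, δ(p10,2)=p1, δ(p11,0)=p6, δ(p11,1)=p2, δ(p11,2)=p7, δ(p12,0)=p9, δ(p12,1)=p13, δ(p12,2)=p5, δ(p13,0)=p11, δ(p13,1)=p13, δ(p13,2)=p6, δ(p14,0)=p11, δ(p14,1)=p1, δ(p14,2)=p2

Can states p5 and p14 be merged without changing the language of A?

Reachable states from the start: {p1,p2,p3,p5,p6,p7,p9,p10,p11,p12,p13,p14}. Unreachable: {p4,p8} — drop them.
P0 = {p2,p3,p5,p6,p7,p9,p11,p14} | {p1,p10,p12,p13}.
On input 0, block {p2,p3,p5,p6,p7,p9,p11,p14} splits into {p2,p3,p5,p6,p9,p11,p14} and {p7}.
Refine {p2,p3,p5,p6,p9,p11,p14} on symbol 0: members go to different blocks, giving {p5,p6,p9,p11,p14} and {p2,p3}.
Refine {p5,p6,p9,p11,p14} on symbol 1: members go to different blocks, giving {p5,p6} and {p9,p11} and {p14}.
Split {p1,p10,p12,p13} by δ(·,0) → {p1,p10} and {p12,p13}.
No further refinement is possible. Final partition (7 blocks): {p5,p6} | {p1,p10} | {p7} | {p2,p3} | {p9,p11} | {p14} | {p12,p13}.
p5 and p14 end up in different blocks, so they are distinguishable. For instance, the string '1' is accepted from only p5.

No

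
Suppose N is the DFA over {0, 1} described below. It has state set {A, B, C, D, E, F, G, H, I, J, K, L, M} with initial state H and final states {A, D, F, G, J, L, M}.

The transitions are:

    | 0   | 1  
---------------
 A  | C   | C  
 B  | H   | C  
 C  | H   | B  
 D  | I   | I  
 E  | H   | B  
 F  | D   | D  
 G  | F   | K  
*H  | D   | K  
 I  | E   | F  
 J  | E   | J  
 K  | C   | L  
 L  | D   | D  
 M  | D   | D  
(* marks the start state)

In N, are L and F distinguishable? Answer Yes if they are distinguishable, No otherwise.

First remove the unreachable states {A,G,J,M}; 9 states remain.
Start with accepting vs non-accepting: {D,F,L} | {B,C,E,H,I,K}.
Refine {D,F,L} on symbol 0: members go to different blocks, giving {F,L} and {D}.
Split {B,C,E,H,I,K} by δ(·,0) → {B,C,E,I,K} and {H}.
Refine {B,C,E,I,K} on symbol 0: members go to different blocks, giving {B,C,E} and {I,K}.
The partition is now stable with 5 blocks: {F,L} | {B,C,E} | {D} | {H} | {I,K}.
L and F lie in the same block of the stable partition, so they are equivalent — no string distinguishes them.

No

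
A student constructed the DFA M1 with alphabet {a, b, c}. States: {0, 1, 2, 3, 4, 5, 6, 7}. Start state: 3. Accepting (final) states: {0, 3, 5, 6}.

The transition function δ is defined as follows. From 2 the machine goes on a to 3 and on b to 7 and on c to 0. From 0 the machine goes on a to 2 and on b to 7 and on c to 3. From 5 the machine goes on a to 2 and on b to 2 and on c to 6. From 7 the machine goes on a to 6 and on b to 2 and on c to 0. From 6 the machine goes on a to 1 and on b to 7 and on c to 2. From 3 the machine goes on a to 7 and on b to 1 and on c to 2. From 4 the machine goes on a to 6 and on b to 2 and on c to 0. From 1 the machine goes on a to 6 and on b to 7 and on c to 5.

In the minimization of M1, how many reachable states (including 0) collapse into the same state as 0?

Reachable states from the start: {0,1,2,3,5,6,7}. Unreachable: {4} — drop them.
Start with accepting vs non-accepting: {0,3,5,6} | {1,2,7}.
On input c, block {0,3,5,6} splits into {0,5} and {3,6}.
Stable partition: {0,5} | {1,2,7} | {3,6} — 3 equivalence classes.
The equivalence class containing 0 is {0,5}, of size 2.

2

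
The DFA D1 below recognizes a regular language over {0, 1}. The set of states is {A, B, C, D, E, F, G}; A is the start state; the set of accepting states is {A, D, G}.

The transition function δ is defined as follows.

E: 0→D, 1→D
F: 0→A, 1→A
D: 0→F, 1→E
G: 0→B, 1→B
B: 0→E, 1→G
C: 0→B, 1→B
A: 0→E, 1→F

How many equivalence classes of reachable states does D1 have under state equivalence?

2

Reachable states from the start: {A,D,E,F}. Unreachable: {B,C,G} — drop them.
P0 = {A,D} | {E,F}.
No further refinement is possible. Final partition (2 blocks): {A,D} | {E,F}.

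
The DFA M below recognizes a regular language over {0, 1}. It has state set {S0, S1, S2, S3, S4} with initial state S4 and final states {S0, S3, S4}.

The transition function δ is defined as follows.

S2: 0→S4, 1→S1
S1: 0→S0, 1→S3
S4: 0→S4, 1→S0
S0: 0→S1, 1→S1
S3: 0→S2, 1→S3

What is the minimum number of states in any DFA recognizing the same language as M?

5

P0 = {S0,S3,S4} | {S1,S2}.
Refine {S0,S3,S4} on symbol 0: members go to different blocks, giving {S0,S3} and {S4}.
On input 1, block {S0,S3} splits into {S0} and {S3}.
On input 0, block {S1,S2} splits into {S1} and {S2}.
No further refinement is possible. Final partition (5 blocks): {S0} | {S1} | {S4} | {S3} | {S2}.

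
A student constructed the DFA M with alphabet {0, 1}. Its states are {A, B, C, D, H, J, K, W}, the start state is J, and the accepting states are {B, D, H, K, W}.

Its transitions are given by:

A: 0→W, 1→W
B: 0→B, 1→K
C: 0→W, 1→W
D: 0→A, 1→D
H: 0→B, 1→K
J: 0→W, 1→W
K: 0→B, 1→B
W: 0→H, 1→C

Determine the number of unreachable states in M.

2

Starting at J and following transitions, the reachable set is {B, C, H, J, K, W}. That leaves A, D unreachable — 2 in total.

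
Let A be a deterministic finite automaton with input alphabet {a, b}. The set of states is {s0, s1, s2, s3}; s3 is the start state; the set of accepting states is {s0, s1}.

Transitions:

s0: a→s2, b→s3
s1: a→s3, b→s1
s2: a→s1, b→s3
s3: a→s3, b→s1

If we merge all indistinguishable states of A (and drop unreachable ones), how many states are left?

2

First remove the unreachable states {s0,s2}; 2 states remain.
Start with accepting vs non-accepting: {s1} | {s3}.
The partition is now stable with 2 blocks: {s1} | {s3}.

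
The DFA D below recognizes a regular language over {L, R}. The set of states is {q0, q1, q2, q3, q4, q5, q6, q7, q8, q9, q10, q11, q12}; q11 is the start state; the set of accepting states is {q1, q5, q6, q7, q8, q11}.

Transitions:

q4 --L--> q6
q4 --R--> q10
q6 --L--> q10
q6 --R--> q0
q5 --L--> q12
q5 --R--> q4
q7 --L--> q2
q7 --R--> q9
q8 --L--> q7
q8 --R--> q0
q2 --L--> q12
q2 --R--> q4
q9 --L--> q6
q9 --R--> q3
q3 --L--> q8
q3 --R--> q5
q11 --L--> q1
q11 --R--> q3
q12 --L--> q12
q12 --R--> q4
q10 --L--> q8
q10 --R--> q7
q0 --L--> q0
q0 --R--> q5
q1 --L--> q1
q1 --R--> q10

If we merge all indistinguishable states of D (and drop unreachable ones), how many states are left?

All states are reachable from the start state.
Start with accepting vs non-accepting: {q1,q5,q6,q7,q8,q11} | {q0,q2,q3,q4,q9,q10,q12}.
On input L, block {q1,q5,q6,q7,q8,q11} splits into {q1,q8,q11} and {q5,q6,q7}.
On input L, block {q1,q8,q11} splits into {q1,q11} and {q8}.
Split {q0,q2,q3,q4,q9,q10,q12} by δ(·,L) → {q0,q2,q12} and {q3,q10} and {q4,q9}.
Refine {q0,q2,q12} on symbol R: members go to different blocks, giving {q2,q12} and {q0}.
Split {q5,q6,q7} by δ(·,L) → {q5,q7} and {q6}.
No further refinement is possible. Final partition (8 blocks): {q1,q11} | {q2,q12} | {q5,q7} | {q8} | {q3,q10} | {q4,q9} | {q0} | {q6}.

8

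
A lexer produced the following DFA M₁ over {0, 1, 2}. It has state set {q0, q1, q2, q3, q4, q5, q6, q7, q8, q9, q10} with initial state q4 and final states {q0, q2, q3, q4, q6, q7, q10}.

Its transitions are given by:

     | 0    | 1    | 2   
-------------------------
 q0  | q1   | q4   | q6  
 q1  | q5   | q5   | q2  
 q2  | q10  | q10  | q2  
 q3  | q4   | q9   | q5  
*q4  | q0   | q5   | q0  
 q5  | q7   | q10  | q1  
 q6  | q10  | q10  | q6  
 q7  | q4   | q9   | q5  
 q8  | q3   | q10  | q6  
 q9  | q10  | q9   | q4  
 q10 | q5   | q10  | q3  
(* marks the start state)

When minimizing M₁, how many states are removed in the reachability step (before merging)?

No path from q4 leads to q8; the other 10 states are all reachable.

1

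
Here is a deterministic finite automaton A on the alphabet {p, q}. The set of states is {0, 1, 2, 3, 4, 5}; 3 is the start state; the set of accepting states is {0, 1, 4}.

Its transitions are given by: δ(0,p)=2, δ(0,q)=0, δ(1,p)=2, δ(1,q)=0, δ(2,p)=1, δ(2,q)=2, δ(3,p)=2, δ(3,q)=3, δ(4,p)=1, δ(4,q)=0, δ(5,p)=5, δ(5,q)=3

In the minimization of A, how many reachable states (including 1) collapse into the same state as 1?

States {4,5} cannot be reached from the start state, so discard them.
Initial partition by acceptance: {0,1} | {2,3}.
Split {2,3} by δ(·,p) → {2} and {3}.
No further refinement is possible. Final partition (3 blocks): {0,1} | {2} | {3}.
State 1 belongs to the block {0,1}, which has 2 states.

2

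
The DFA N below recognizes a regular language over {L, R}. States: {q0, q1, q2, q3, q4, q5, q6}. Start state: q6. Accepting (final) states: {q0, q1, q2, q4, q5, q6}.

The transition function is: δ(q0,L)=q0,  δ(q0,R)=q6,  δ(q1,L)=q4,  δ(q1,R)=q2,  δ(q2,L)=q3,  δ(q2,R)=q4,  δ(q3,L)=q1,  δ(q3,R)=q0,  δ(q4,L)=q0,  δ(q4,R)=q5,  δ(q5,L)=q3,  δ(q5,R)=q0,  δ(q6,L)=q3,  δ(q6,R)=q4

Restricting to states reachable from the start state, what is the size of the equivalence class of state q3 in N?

1

Initial partition by acceptance: {q0,q1,q2,q4,q5,q6} | {q3}.
On input L, block {q0,q1,q2,q4,q5,q6} splits into {q0,q1,q4} and {q2,q5,q6}.
No further refinement is possible. Final partition (3 blocks): {q0,q1,q4} | {q3} | {q2,q5,q6}.
The equivalence class containing q3 is {q3}, of size 1.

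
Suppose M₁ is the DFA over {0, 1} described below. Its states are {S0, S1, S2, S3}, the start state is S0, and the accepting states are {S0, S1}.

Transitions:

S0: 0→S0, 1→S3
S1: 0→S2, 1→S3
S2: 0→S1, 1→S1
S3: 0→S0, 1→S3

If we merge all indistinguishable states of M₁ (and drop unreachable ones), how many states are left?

2

States {S1,S2} cannot be reached from the start state, so discard them.
P0 = {S0} | {S3}.
No further refinement is possible. Final partition (2 blocks): {S0} | {S3}.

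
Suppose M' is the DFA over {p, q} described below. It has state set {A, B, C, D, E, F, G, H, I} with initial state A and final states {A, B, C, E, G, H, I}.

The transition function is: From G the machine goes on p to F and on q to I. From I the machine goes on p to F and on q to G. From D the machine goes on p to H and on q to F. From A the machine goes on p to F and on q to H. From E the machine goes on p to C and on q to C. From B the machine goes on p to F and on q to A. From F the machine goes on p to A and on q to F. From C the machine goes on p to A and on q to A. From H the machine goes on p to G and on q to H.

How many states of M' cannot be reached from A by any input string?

No path from A leads to B, C, D, E; the other 5 states are all reachable.

4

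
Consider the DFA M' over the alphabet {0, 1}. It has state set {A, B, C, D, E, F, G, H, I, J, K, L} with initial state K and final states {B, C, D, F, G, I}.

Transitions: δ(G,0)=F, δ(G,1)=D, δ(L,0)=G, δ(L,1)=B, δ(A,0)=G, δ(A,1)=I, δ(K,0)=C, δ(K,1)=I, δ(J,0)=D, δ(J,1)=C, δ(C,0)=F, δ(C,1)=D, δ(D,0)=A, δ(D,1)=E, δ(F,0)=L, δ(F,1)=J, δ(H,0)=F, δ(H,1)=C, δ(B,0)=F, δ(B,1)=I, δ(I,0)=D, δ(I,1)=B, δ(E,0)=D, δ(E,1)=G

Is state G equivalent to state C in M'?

Yes

States {H} cannot be reached from the start state, so discard them.
Start with accepting vs non-accepting: {B,C,D,F,G,I} | {A,E,J,K,L}.
Split {B,C,D,F,G,I} by δ(·,0) → {B,C,G,I} and {D,F}.
On input 1, block {B,C,G,I} splits into {B,I} and {C,G}.
Refine {A,E,J,K,L} on symbol 0: members go to different blocks, giving {A,K,L} and {E,J}.
Stable partition: {B,I} | {A,K,L} | {D,F} | {C,G} | {E,J} — 5 equivalence classes.
G and C lie in the same block of the stable partition, so they are equivalent — no string distinguishes them.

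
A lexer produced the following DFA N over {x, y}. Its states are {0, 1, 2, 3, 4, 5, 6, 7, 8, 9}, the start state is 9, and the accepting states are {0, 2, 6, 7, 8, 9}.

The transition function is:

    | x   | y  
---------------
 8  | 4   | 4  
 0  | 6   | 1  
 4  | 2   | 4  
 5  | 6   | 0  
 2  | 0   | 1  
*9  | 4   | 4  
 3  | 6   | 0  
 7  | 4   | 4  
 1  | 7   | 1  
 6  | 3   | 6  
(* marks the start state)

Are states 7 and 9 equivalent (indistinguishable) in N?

First remove the unreachable states {5,8}; 8 states remain.
Start with accepting vs non-accepting: {0,2,6,7,9} | {1,3,4}.
Refine {0,2,6,7,9} on symbol x: members go to different blocks, giving {6,7,9} and {0,2}.
Split {6,7,9} by δ(·,y) → {7,9} and {6}.
On input x, block {1,3,4} splits into {1} and {3} and {4}.
Split {0,2} by δ(·,x) → {0} and {2}.
The partition is now stable with 7 blocks: {7,9} | {1} | {0} | {6} | {3} | {4} | {2}.
7 and 9 lie in the same block of the stable partition, so they are equivalent — no string distinguishes them.

Yes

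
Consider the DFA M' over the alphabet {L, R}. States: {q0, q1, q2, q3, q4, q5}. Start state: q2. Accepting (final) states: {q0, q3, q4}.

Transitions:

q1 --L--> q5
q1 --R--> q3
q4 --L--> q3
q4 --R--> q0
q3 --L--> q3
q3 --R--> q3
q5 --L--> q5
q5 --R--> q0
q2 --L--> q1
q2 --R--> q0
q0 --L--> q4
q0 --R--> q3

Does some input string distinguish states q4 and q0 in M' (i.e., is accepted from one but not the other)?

No

Initial partition by acceptance: {q0,q3,q4} | {q1,q2,q5}.
Stable partition: {q0,q3,q4} | {q1,q2,q5} — 2 equivalence classes.
q4 and q0 lie in the same block of the stable partition, so they are equivalent — no string distinguishes them.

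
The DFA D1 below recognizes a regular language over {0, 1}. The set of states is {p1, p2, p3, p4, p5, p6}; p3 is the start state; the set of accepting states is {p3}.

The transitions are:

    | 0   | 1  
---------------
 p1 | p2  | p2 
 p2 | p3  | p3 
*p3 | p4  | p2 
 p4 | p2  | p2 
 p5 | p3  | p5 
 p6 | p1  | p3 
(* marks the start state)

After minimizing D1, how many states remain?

3

First remove the unreachable states {p1,p5,p6}; 3 states remain.
Initial partition by acceptance: {p3} | {p2,p4}.
Refine {p2,p4} on symbol 0: members go to different blocks, giving {p2} and {p4}.
The partition is now stable with 3 blocks: {p3} | {p2} | {p4}.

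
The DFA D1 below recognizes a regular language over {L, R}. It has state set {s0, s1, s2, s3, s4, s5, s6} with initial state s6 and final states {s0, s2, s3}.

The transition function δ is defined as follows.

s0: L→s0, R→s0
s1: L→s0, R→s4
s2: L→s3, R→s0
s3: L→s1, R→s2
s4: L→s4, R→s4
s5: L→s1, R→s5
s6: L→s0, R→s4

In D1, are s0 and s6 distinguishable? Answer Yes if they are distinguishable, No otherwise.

Yes

First remove the unreachable states {s1,s2,s3,s5}; 3 states remain.
Start with accepting vs non-accepting: {s0} | {s4,s6}.
On input L, block {s4,s6} splits into {s4} and {s6}.
No further refinement is possible. Final partition (3 blocks): {s0} | {s4} | {s6}.
s0 and s6 end up in different blocks, so they are distinguishable. For instance, the string 'ε' is accepted from only s0.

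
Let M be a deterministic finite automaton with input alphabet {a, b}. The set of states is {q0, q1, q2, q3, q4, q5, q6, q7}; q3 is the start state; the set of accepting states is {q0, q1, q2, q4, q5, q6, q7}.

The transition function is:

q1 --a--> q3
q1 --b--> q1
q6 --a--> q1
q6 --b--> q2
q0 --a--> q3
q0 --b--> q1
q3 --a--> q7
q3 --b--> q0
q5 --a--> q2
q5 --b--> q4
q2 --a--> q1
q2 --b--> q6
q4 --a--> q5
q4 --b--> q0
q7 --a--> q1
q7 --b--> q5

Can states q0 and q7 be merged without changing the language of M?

All states are reachable from the start state.
Start with accepting vs non-accepting: {q0,q1,q2,q4,q5,q6,q7} | {q3}.
On input a, block {q0,q1,q2,q4,q5,q6,q7} splits into {q2,q4,q5,q6,q7} and {q0,q1}.
Split {q2,q4,q5,q6,q7} by δ(·,a) → {q2,q6,q7} and {q4,q5}.
Refine {q2,q6,q7} on symbol b: members go to different blocks, giving {q2,q6} and {q7}.
Split {q4,q5} by δ(·,a) → {q4} and {q5}.
The partition is now stable with 6 blocks: {q2,q6} | {q3} | {q0,q1} | {q4} | {q7} | {q5}.
q0 and q7 end up in different blocks, so they are distinguishable. For instance, the string 'a' is accepted from only q7.

No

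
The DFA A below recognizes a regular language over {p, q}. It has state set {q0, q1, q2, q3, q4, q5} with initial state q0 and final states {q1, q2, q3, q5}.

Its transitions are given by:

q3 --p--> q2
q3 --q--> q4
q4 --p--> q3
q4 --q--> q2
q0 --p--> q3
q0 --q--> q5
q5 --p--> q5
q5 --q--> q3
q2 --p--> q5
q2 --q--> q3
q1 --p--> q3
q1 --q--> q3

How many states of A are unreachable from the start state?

No path from q0 leads to q1; the other 5 states are all reachable.

1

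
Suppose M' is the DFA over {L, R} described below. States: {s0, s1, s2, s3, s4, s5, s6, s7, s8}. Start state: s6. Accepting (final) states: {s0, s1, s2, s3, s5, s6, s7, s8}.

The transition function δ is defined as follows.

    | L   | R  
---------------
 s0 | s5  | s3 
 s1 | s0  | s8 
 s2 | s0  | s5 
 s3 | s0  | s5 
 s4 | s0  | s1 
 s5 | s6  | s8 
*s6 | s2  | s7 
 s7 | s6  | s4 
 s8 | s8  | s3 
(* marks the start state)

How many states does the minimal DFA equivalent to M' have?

8

All states are reachable from the start state.
Initial partition by acceptance: {s0,s1,s2,s3,s5,s6,s7,s8} | {s4}.
Split {s0,s1,s2,s3,s5,s6,s7,s8} by δ(·,R) → {s0,s1,s2,s3,s5,s6,s8} and {s7}.
Split {s0,s1,s2,s3,s5,s6,s8} by δ(·,R) → {s0,s1,s2,s3,s5,s8} and {s6}.
On input L, block {s0,s1,s2,s3,s5,s8} splits into {s0,s1,s2,s3,s8} and {s5}.
On input L, block {s0,s1,s2,s3,s8} splits into {s1,s2,s3,s8} and {s0}.
Refine {s1,s2,s3,s8} on symbol L: members go to different blocks, giving {s1,s2,s3} and {s8}.
On input R, block {s1,s2,s3} splits into {s2,s3} and {s1}.
The partition is now stable with 8 blocks: {s2,s3} | {s4} | {s7} | {s6} | {s5} | {s0} | {s8} | {s1}.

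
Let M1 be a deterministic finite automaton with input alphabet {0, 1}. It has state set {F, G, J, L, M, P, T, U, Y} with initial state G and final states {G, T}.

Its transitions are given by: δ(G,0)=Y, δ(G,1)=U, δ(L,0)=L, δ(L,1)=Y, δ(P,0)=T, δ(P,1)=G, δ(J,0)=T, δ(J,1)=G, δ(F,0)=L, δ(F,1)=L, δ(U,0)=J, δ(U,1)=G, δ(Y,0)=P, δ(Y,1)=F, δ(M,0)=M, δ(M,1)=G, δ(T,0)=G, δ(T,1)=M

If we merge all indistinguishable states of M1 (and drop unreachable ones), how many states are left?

8

Every state is reachable, so we keep all 9.
P0 = {G,T} | {F,J,L,M,P,U,Y}.
Refine {G,T} on symbol 0: members go to different blocks, giving {T} and {G}.
Refine {F,J,L,M,P,U,Y} on symbol 0: members go to different blocks, giving {F,L,M,U,Y} and {J,P}.
On input 0, block {F,L,M,U,Y} splits into {F,L,M} and {U,Y}.
Split {F,L,M} by δ(·,1) → {M} and {L} and {F}.
On input 1, block {U,Y} splits into {Y} and {U}.
The partition is now stable with 8 blocks: {T} | {M} | {G} | {J,P} | {Y} | {L} | {F} | {U}.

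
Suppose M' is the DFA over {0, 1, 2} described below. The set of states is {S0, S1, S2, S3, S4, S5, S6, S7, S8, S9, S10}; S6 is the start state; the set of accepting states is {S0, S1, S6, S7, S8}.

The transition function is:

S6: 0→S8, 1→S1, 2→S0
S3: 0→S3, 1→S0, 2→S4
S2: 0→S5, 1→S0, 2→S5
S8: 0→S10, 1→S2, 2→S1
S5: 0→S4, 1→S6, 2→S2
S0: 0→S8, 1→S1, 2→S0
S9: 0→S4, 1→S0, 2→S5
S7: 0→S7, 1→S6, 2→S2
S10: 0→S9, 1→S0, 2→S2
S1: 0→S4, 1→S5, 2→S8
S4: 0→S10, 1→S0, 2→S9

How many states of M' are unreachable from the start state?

2

Starting at S6 and following transitions, the reachable set is {S0, S1, S2, S4, S5, S6, S8, S9, S10}. That leaves S3, S7 unreachable — 2 in total.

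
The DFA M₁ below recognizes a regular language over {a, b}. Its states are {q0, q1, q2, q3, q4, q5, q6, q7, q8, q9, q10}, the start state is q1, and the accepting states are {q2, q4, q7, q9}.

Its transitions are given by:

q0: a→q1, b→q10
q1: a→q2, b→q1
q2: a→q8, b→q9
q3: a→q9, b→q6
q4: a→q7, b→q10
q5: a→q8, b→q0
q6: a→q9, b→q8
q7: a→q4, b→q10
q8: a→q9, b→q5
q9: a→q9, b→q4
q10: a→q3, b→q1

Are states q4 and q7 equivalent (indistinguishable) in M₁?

Yes

Start with accepting vs non-accepting: {q2,q4,q7,q9} | {q0,q1,q3,q5,q6,q8,q10}.
On input a, block {q2,q4,q7,q9} splits into {q4,q7,q9} and {q2}.
Refine {q4,q7,q9} on symbol b: members go to different blocks, giving {q4,q7} and {q9}.
Refine {q0,q1,q3,q5,q6,q8,q10} on symbol a: members go to different blocks, giving {q0,q5,q10} and {q3,q6,q8} and {q1}.
Split {q0,q5,q10} by δ(·,a) → {q5,q10} and {q0}.
Split {q5,q10} by δ(·,b) → {q5} and {q10}.
Split {q3,q6,q8} by δ(·,b) → {q3,q6} and {q8}.
On input b, block {q3,q6} splits into {q3} and {q6}.
The partition is now stable with 10 blocks: {q4,q7} | {q5} | {q2} | {q9} | {q3} | {q1} | {q0} | {q10} | {q8} | {q6}.
q4 and q7 lie in the same block of the stable partition, so they are equivalent — no string distinguishes them.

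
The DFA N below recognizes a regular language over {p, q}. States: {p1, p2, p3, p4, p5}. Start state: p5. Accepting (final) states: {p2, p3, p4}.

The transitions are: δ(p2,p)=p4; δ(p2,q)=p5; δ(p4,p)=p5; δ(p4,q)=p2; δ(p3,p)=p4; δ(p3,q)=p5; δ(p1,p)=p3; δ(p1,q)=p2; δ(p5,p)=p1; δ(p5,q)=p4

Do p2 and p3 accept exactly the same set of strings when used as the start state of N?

Every state is reachable, so we keep all 5.
Initial partition by acceptance: {p2,p3,p4} | {p1,p5}.
Refine {p2,p3,p4} on symbol p: members go to different blocks, giving {p2,p3} and {p4}.
Refine {p1,p5} on symbol p: members go to different blocks, giving {p1} and {p5}.
No further refinement is possible. Final partition (4 blocks): {p2,p3} | {p1} | {p4} | {p5}.
p2 and p3 lie in the same block of the stable partition, so they are equivalent — no string distinguishes them.

Yes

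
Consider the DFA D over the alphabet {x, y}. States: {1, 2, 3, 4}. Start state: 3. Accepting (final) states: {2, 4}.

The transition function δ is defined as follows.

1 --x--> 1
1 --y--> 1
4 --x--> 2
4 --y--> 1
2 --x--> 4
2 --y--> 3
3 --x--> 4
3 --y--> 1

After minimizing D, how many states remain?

Every state is reachable, so we keep all 4.
Start with accepting vs non-accepting: {2,4} | {1,3}.
Refine {1,3} on symbol x: members go to different blocks, giving {1} and {3}.
On input y, block {2,4} splits into {2} and {4}.
The partition is now stable with 4 blocks: {2} | {1} | {3} | {4}.

4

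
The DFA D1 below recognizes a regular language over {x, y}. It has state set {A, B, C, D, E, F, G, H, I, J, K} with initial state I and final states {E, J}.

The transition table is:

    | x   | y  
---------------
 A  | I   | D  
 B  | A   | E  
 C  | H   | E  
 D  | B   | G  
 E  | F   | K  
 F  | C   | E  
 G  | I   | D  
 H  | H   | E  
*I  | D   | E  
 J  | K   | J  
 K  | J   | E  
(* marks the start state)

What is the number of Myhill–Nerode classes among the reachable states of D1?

Every state is reachable, so we keep all 11.
Start with accepting vs non-accepting: {E,J} | {A,B,C,D,F,G,H,I,K}.
On input y, block {E,J} splits into {E} and {J}.
Split {A,B,C,D,F,G,H,I,K} by δ(·,x) → {A,B,C,D,F,G,H,I} and {K}.
Refine {A,B,C,D,F,G,H,I} on symbol y: members go to different blocks, giving {B,C,F,H,I} and {A,D,G}.
Split {B,C,F,H,I} by δ(·,x) → {C,F,H} and {B,I}.
The partition is now stable with 6 blocks: {E} | {C,F,H} | {J} | {K} | {A,D,G} | {B,I}.

6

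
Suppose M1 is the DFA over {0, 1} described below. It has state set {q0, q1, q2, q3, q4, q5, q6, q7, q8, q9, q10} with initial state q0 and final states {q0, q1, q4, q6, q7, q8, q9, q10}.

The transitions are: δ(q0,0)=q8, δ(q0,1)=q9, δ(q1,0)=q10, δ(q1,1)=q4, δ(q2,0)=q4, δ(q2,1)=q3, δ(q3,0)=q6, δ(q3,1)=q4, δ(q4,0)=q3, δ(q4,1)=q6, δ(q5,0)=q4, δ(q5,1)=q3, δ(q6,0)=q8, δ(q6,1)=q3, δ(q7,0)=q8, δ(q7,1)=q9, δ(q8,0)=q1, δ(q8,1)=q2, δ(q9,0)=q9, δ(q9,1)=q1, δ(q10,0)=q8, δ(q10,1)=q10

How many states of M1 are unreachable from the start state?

2

No path from q0 leads to q5, q7; the other 9 states are all reachable.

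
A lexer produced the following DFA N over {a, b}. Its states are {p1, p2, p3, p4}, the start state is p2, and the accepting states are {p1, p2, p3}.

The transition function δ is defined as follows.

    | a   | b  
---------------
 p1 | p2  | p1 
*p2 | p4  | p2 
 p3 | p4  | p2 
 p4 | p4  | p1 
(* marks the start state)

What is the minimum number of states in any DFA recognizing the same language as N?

First remove the unreachable states {p3}; 3 states remain.
Initial partition by acceptance: {p1,p2} | {p4}.
Refine {p1,p2} on symbol a: members go to different blocks, giving {p1} and {p2}.
Stable partition: {p1} | {p4} | {p2} — 3 equivalence classes.

3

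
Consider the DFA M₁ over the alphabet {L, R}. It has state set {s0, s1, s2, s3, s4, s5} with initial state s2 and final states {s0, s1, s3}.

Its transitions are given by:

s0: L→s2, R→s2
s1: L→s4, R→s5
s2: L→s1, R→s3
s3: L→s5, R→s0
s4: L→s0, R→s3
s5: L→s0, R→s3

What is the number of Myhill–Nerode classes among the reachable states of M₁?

3

P0 = {s0,s1,s3} | {s2,s4,s5}.
Split {s0,s1,s3} by δ(·,R) → {s0,s1} and {s3}.
No further refinement is possible. Final partition (3 blocks): {s0,s1} | {s2,s4,s5} | {s3}.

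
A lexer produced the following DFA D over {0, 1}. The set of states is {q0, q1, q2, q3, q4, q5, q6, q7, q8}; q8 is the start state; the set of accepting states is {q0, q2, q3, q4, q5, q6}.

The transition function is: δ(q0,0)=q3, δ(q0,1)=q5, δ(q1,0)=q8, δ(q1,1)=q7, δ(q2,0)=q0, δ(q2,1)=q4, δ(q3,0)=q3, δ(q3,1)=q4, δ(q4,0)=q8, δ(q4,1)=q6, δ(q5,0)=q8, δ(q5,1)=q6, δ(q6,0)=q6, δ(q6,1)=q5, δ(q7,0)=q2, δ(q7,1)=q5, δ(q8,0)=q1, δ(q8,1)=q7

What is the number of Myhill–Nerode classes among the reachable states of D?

4

All states are reachable from the start state.
Start with accepting vs non-accepting: {q0,q2,q3,q4,q5,q6} | {q1,q7,q8}.
Refine {q0,q2,q3,q4,q5,q6} on symbol 0: members go to different blocks, giving {q0,q2,q3,q6} and {q4,q5}.
Split {q1,q7,q8} by δ(·,0) → {q1,q8} and {q7}.
Stable partition: {q0,q2,q3,q6} | {q1,q8} | {q4,q5} | {q7} — 4 equivalence classes.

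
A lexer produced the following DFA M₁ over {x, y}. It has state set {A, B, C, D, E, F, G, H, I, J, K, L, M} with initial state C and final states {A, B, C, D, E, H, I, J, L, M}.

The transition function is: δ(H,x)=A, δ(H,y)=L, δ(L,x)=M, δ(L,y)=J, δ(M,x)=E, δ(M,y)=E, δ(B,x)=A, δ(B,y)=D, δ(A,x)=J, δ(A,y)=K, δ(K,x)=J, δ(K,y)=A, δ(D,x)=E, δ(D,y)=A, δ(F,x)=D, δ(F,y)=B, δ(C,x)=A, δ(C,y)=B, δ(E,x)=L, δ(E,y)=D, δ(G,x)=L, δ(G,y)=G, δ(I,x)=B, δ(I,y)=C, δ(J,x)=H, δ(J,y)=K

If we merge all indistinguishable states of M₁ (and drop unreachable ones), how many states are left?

10

Reachable states from the start: {A,B,C,D,E,H,J,K,L,M}. Unreachable: {F,G,I} — drop them.
Start with accepting vs non-accepting: {A,B,C,D,E,H,J,L,M} | {K}.
Split {A,B,C,D,E,H,J,L,M} by δ(·,y) → {B,C,D,E,H,L,M} and {A,J}.
Refine {B,C,D,E,H,L,M} on symbol x: members go to different blocks, giving {D,E,L,M} and {B,C,H}.
Refine {D,E,L,M} on symbol y: members go to different blocks, giving {D,L} and {E,M}.
Split {A,J} by δ(·,x) → {A} and {J}.
Split {D,L} by δ(·,y) → {D} and {L}.
Refine {B,C,H} on symbol y: members go to different blocks, giving {B} and {C} and {H}.
Split {E,M} by δ(·,x) → {E} and {M}.
The partition is now stable with 10 blocks: {D} | {K} | {A} | {B} | {E} | {J} | {L} | {C} | {H} | {M}.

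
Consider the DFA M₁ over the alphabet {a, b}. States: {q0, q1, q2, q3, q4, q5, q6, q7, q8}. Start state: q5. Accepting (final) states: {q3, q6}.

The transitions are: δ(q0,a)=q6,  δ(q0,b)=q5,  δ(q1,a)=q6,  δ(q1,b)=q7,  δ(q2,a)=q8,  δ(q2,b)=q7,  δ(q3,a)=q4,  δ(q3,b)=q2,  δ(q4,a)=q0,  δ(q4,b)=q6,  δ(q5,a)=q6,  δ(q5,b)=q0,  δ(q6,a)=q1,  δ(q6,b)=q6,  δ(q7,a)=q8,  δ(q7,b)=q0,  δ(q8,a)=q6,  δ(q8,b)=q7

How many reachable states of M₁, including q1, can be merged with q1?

States {q2,q3,q4} cannot be reached from the start state, so discard them.
Initial partition by acceptance: {q6} | {q0,q1,q5,q7,q8}.
Split {q0,q1,q5,q7,q8} by δ(·,a) → {q0,q1,q5,q8} and {q7}.
On input b, block {q0,q1,q5,q8} splits into {q0,q5} and {q1,q8}.
Stable partition: {q6} | {q0,q5} | {q7} | {q1,q8} — 4 equivalence classes.
The equivalence class containing q1 is {q1,q8}, of size 2.

2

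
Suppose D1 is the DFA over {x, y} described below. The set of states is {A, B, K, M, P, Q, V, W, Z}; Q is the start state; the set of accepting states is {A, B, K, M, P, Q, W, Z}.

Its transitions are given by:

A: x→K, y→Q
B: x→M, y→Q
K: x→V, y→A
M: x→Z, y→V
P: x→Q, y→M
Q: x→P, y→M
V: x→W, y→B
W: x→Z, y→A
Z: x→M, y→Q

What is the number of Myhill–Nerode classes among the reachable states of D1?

7

P0 = {A,B,K,M,P,Q,W,Z} | {V}.
On input x, block {A,B,K,M,P,Q,W,Z} splits into {A,B,M,P,Q,W,Z} and {K}.
On input x, block {A,B,M,P,Q,W,Z} splits into {B,M,P,Q,W,Z} and {A}.
Split {B,M,P,Q,W,Z} by δ(·,y) → {B,P,Q,Z} and {W} and {M}.
On input x, block {B,P,Q,Z} splits into {B,Z} and {P,Q}.
Stable partition: {B,Z} | {V} | {K} | {A} | {W} | {M} | {P,Q} — 7 equivalence classes.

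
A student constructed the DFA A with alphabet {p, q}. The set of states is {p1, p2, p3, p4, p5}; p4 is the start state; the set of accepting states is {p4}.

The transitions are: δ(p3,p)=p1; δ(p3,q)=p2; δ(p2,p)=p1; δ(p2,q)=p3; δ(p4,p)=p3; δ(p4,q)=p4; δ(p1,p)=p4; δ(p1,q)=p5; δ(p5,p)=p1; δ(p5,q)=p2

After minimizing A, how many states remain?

All states are reachable from the start state.
P0 = {p4} | {p1,p2,p3,p5}.
Refine {p1,p2,p3,p5} on symbol p: members go to different blocks, giving {p2,p3,p5} and {p1}.
The partition is now stable with 3 blocks: {p4} | {p2,p3,p5} | {p1}.

3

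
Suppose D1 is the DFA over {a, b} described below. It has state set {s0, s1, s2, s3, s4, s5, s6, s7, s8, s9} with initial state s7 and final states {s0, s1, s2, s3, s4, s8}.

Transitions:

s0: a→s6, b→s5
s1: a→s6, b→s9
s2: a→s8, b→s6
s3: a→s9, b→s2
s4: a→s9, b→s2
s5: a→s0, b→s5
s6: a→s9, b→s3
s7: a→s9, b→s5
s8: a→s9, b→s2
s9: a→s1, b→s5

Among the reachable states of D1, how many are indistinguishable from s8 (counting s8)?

2

First remove the unreachable states {s4}; 9 states remain.
Initial partition by acceptance: {s0,s1,s2,s3,s8} | {s5,s6,s7,s9}.
On input a, block {s0,s1,s2,s3,s8} splits into {s0,s1,s3,s8} and {s2}.
Refine {s0,s1,s3,s8} on symbol b: members go to different blocks, giving {s0,s1} and {s3,s8}.
Split {s5,s6,s7,s9} by δ(·,a) → {s5,s9} and {s6,s7}.
Split {s6,s7} by δ(·,b) → {s6} and {s7}.
The partition is now stable with 6 blocks: {s0,s1} | {s5,s9} | {s2} | {s3,s8} | {s6} | {s7}.
State s8 belongs to the block {s3,s8}, which has 2 states.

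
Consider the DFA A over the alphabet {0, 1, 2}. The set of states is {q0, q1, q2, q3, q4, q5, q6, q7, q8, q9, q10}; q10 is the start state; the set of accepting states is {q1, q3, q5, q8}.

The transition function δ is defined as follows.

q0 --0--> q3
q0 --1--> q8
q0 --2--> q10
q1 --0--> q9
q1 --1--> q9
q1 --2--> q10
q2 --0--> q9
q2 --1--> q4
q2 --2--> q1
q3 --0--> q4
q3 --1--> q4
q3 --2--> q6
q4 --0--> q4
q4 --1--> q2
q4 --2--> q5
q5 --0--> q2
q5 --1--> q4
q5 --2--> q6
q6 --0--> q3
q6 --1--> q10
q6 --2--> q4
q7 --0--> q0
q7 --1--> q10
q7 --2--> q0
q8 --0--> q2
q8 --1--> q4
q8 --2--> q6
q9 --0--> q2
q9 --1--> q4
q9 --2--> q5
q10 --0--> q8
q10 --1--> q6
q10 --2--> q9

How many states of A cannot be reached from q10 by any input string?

Starting at q10 and following transitions, the reachable set is {q1, q2, q3, q4, q5, q6, q8, q9, q10}. That leaves q0, q7 unreachable — 2 in total.

2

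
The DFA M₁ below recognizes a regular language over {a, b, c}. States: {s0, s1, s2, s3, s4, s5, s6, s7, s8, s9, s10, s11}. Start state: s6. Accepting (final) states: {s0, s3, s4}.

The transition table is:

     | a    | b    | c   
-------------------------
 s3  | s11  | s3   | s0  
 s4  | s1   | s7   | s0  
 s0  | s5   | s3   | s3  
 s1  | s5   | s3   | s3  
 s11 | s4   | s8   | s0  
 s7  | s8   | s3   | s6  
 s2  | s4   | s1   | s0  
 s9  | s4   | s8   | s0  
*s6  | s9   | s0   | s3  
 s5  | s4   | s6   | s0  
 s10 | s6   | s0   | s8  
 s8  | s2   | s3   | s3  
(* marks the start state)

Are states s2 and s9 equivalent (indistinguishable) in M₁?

First remove the unreachable states {s10}; 11 states remain.
P0 = {s0,s3,s4} | {s1,s2,s5,s6,s7,s8,s9,s11}.
Split {s0,s3,s4} by δ(·,b) → {s0,s3} and {s4}.
Split {s1,s2,s5,s6,s7,s8,s9,s11} by δ(·,a) → {s1,s6,s7,s8} and {s2,s5,s9,s11}.
Refine {s1,s6,s7,s8} on symbol a: members go to different blocks, giving {s1,s6,s8} and {s7}.
Stable partition: {s0,s3} | {s1,s6,s8} | {s4} | {s2,s5,s9,s11} | {s7} — 5 equivalence classes.
s2 and s9 lie in the same block of the stable partition, so they are equivalent — no string distinguishes them.

Yes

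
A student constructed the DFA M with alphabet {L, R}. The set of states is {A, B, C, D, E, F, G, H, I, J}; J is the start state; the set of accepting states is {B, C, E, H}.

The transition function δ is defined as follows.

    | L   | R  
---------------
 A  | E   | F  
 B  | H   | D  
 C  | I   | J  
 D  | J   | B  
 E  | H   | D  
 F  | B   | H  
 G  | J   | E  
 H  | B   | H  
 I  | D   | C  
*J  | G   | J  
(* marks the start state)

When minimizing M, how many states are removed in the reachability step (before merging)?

4

BFS from J reaches {B, D, E, G, H, J}; the 4 state(s) A, C, F, I are never visited.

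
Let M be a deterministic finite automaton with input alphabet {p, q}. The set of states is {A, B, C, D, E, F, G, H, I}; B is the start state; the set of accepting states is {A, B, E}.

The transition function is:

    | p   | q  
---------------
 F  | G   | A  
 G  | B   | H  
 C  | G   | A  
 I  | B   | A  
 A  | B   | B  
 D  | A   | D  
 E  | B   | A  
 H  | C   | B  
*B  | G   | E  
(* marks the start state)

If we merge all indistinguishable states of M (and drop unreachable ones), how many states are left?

6

First remove the unreachable states {D,F,I}; 6 states remain.
Start with accepting vs non-accepting: {A,B,E} | {C,G,H}.
On input p, block {A,B,E} splits into {A,E} and {B}.
Split {A,E} by δ(·,q) → {A} and {E}.
Refine {C,G,H} on symbol p: members go to different blocks, giving {C,H} and {G}.
On input p, block {C,H} splits into {C} and {H}.
No further refinement is possible. Final partition (6 blocks): {A} | {C} | {B} | {E} | {G} | {H}.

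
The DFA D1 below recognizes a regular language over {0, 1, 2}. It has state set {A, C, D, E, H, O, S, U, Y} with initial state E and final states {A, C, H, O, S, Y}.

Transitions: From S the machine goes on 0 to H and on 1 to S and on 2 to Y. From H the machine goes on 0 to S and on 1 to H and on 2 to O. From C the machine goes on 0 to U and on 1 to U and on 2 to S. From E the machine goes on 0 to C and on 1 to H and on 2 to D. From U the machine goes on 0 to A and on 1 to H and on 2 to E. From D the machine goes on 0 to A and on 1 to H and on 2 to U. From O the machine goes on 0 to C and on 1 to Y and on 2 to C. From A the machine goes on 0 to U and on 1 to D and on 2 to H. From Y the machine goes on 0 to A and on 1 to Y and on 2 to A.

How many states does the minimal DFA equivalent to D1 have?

4

Every state is reachable, so we keep all 9.
Start with accepting vs non-accepting: {A,C,H,O,S,Y} | {D,E,U}.
On input 0, block {A,C,H,O,S,Y} splits into {H,O,S,Y} and {A,C}.
Split {H,O,S,Y} by δ(·,0) → {O,Y} and {H,S}.
No further refinement is possible. Final partition (4 blocks): {O,Y} | {D,E,U} | {A,C} | {H,S}.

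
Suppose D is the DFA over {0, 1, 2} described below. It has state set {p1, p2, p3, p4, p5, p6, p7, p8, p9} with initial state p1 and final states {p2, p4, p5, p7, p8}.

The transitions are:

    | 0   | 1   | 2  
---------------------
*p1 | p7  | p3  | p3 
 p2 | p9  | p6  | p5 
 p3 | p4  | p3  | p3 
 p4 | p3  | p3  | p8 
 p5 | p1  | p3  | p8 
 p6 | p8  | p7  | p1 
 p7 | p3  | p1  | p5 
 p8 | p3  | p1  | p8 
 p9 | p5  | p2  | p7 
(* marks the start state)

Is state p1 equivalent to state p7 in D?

No

States {p2,p6,p9} cannot be reached from the start state, so discard them.
Start with accepting vs non-accepting: {p4,p5,p7,p8} | {p1,p3}.
No further refinement is possible. Final partition (2 blocks): {p4,p5,p7,p8} | {p1,p3}.
p1 and p7 end up in different blocks, so they are distinguishable. For instance, the string 'ε' is accepted from only p7.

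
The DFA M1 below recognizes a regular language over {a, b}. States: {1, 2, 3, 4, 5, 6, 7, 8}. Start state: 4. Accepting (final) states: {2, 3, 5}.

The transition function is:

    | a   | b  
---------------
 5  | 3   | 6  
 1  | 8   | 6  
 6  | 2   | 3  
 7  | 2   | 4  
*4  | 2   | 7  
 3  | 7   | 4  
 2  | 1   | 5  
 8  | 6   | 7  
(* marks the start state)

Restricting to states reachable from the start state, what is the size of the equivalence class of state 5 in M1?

1

All states are reachable from the start state.
Initial partition by acceptance: {2,3,5} | {1,4,6,7,8}.
Split {2,3,5} by δ(·,a) → {2,3} and {5}.
Split {2,3} by δ(·,b) → {2} and {3}.
On input a, block {1,4,6,7,8} splits into {4,6,7} and {1,8}.
Refine {4,6,7} on symbol b: members go to different blocks, giving {4,7} and {6}.
On input a, block {1,8} splits into {1} and {8}.
No further refinement is possible. Final partition (7 blocks): {2} | {4,7} | {5} | {3} | {1} | {6} | {8}.
The equivalence class containing 5 is {5}, of size 1.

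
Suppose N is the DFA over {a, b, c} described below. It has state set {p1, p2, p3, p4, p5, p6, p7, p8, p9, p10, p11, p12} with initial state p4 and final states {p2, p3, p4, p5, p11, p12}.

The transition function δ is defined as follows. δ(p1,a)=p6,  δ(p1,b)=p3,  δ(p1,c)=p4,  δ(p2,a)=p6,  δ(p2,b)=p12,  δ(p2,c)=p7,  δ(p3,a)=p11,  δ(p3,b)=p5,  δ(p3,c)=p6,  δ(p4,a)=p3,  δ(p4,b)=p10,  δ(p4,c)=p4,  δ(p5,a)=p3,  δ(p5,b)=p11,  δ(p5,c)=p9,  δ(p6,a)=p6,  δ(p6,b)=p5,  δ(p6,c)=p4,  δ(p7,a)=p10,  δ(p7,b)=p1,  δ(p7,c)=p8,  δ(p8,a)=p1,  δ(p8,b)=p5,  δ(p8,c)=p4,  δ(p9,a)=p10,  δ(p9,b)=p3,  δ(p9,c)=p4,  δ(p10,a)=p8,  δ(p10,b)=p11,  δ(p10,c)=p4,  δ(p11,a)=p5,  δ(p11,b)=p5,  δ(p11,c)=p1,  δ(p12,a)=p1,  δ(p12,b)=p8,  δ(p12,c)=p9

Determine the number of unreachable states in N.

No path from p4 leads to p2, p7, p12; the other 9 states are all reachable.

3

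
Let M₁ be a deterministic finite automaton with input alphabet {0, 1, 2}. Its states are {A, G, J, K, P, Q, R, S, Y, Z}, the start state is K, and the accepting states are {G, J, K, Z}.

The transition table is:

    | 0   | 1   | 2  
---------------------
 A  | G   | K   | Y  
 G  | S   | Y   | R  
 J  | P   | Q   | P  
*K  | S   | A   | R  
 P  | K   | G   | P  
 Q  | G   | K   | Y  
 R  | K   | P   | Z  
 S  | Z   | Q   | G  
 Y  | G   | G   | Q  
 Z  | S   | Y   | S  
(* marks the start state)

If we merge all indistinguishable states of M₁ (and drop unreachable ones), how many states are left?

3

First remove the unreachable states {J}; 9 states remain.
Initial partition by acceptance: {G,K,Z} | {A,P,Q,R,S,Y}.
Split {A,P,Q,R,S,Y} by δ(·,1) → {A,P,Q,Y} and {R,S}.
No further refinement is possible. Final partition (3 blocks): {G,K,Z} | {A,P,Q,Y} | {R,S}.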